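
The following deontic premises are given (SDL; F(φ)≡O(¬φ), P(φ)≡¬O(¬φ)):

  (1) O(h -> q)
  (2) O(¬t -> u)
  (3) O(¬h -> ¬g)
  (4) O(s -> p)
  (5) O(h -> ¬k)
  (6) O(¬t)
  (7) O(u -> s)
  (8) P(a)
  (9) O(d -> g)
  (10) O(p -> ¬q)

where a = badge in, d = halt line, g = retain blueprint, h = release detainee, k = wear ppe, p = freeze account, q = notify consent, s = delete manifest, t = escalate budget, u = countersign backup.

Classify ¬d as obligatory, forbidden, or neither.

Obligatory

From premise 6 we have O(¬t).
Applying K to premise 2 (O(¬t -> u)) and O(¬t) yields O(u).
With premise 7, O(u -> s), the K-axiom yields O(s).
From O(s) and premise 4, O(s -> p), we obtain O(p).
With premise 10, O(p -> ¬q), the K-axiom yields O(¬q).
Premise 1 is O(h -> q); contrapositively O(¬q -> ¬h). Since O(¬q) holds, K gives O(¬h).
From O(¬h) and premise 3, O(¬h -> ¬g), we obtain O(¬g).
The contrapositive of premise 9 (O(d -> g)) is O(¬g -> ¬d), and O(¬g) is already established, so O(¬d).
Premises 5, 8 do not contribute to this derivation.
Hence ¬d is obligatory.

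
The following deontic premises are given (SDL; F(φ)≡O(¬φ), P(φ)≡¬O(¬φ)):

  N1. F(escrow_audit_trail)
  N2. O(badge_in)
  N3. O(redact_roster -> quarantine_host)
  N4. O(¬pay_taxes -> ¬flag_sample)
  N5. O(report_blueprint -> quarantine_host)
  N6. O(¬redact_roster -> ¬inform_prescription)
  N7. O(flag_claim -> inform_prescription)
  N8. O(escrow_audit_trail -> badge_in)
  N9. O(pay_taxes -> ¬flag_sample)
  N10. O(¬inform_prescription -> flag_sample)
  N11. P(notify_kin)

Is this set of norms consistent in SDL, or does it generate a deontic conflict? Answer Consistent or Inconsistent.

Premise 8 is O(escrow_audit_trail -> badge_in); even if O(badge_in) held, inferring O(escrow_audit_trail) would be affirming the consequent — invalid.
So O(escrow_audit_trail) is not derivable, and the apparent clash with O(¬escrow_audit_trail) does not arise.
A world satisfying every obligation exists (e.g. badge_in=true, escrow_audit_trail=false, flag_claim=false, flag_sample=false, inform_prescription=true, notify_kin=false, pay_taxes=false, quarantine_host=true, redact_roster=true, report_blueprint=false); no atom is both obligatory and forbidden, so the set is consistent.

Consistent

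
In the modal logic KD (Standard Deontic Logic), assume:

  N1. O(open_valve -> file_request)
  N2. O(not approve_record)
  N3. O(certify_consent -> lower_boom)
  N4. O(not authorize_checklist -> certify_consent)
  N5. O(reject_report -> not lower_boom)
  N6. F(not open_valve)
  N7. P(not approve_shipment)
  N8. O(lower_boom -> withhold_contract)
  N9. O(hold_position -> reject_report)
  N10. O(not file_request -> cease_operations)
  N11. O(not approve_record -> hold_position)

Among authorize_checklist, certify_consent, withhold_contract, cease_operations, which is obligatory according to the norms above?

authorize_checklist

Premise 2 gives O(not approve_record).
With premise 11, O(not approve_record -> hold_position), the K-axiom yields O(hold_position).
With premise 9, O(hold_position -> reject_report), the K-axiom yields O(reject_report).
Applying K to premise 5 (O(reject_report -> not lower_boom)) and O(reject_report) yields O(not lower_boom).
The contrapositive of premise 3 (O(certify_consent -> lower_boom)) is O(not lower_boom -> not certify_consent), and O(not lower_boom) is already established, so O(not certify_consent).
Premise 4, O(not authorize_checklist -> certify_consent), contraposes to O(not certify_consent -> authorize_checklist); with O(not certify_consent) we get O(authorize_checklist).
So O(authorize_checklist) holds — authorize_checklist is obligatory. None of the other listed options is made obligatory by any chain of premises.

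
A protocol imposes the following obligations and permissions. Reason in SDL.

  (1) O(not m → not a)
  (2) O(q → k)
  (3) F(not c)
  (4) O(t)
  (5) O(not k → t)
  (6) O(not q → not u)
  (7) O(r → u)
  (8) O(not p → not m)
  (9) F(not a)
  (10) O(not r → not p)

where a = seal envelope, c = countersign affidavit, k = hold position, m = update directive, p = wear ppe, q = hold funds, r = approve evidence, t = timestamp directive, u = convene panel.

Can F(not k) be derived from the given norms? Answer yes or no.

Premise 9 is F(not a), i.e. O(a).
The contrapositive of premise 1 (O(not m → not a)) is O(a → m), and O(a) is already established, so O(m).
The contrapositive of premise 8 (O(not p → not m)) is O(m → p), and O(m) is already established, so O(p).
Premise 10, O(not r → not p), contraposes to O(p → r); with O(p) we get O(r).
Applying K to premise 7 (O(r → u)) and O(r) yields O(u).
Premise 6 is O(not q → not u); contrapositively O(u → q). Since O(u) holds, K gives O(q).
With premise 2, O(q → k), the K-axiom yields O(k).
Premises 3, 4, 5 do not contribute to this derivation.
So O(k) holds, i.e. F(not k). The claim follows.

Yes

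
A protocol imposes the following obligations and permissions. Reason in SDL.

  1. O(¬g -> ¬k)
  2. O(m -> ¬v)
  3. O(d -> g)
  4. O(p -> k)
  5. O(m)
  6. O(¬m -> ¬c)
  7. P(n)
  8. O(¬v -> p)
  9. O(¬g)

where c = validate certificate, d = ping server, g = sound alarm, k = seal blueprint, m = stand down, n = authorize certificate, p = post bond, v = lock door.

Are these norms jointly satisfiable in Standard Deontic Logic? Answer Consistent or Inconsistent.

Premise 5 gives O(m).
With premise 2, O(m -> ¬v), the K-axiom yields O(¬v).
With premise 8, O(¬v -> p), the K-axiom yields O(p).
Applying K to premise 4 (O(p -> k)) and O(p) yields O(k).
Premise 1 is O(¬g -> ¬k); contrapositively O(k -> g). Since O(k) holds, K gives O(g).
However, premise 9 gives O(¬g).
We now have both O(g) and O(¬g) — g is simultaneously obligatory and forbidden, violating the D-axiom.

Inconsistent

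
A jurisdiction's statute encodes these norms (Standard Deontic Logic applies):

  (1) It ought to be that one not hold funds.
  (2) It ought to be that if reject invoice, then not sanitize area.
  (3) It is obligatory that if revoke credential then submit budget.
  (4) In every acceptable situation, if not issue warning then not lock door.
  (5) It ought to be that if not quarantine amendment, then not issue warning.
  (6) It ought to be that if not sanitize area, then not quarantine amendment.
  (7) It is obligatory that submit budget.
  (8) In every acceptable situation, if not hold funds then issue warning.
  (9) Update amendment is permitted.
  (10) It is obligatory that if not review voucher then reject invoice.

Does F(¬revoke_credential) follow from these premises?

No

Premise 3 is O(revoke_credential → submit_budget); even if O(submit_budget) held, inferring O(revoke_credential) would be affirming the consequent — invalid.
No other premise forces O(revoke_credential). An ideal world satisfying every premise can still have ¬revoke_credential true, so F(¬revoke_credential) is not derivable.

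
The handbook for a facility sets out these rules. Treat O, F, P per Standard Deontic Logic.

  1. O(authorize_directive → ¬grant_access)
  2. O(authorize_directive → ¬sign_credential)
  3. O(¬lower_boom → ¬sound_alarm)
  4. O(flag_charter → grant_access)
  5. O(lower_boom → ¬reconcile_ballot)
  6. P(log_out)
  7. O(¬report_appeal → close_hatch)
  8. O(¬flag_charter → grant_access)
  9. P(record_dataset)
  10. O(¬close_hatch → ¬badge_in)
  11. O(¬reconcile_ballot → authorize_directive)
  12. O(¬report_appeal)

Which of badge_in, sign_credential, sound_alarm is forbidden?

Premises 4 and 8 are O(flag_charter → grant_access) and O(¬flag_charter → grant_access); every ideal world satisfies flag_charter or ¬flag_charter, so in either case grant_access holds — hence O(grant_access).
Premise 1 is O(authorize_directive → ¬grant_access); contrapositively O(grant_access → ¬authorize_directive). Since O(grant_access) holds, K gives O(¬authorize_directive).
Premise 11 is O(¬reconcile_ballot → authorize_directive); contrapositively O(¬authorize_directive → reconcile_ballot). Since O(¬authorize_directive) holds, K gives O(reconcile_ballot).
The contrapositive of premise 5 (O(lower_boom → ¬reconcile_ballot)) is O(reconcile_ballot → ¬lower_boom), and O(reconcile_ballot) is already established, so O(¬lower_boom).
From O(¬lower_boom) and premise 3, O(¬lower_boom → ¬sound_alarm), we obtain O(¬sound_alarm).
So O(¬sound_alarm) holds, i.e. sound_alarm is forbidden. None of the other listed options is forbidden under the premises.

sound_alarm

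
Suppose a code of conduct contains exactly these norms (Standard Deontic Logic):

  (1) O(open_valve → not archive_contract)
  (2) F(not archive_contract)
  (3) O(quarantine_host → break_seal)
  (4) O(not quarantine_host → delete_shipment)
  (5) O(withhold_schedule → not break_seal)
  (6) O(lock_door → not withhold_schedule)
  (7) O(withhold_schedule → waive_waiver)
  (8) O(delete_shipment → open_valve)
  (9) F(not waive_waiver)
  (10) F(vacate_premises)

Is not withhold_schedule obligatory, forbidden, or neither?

Obligatory

Premise 2, F(not archive_contract), is equivalent to O(archive_contract).
Premise 1 is O(open_valve → not archive_contract); contrapositively O(archive_contract → not open_valve). Since O(archive_contract) holds, K gives O(not open_valve).
Premise 8 is O(delete_shipment → open_valve); contrapositively O(not open_valve → not delete_shipment). Since O(not open_valve) holds, K gives O(not delete_shipment).
The contrapositive of premise 4 (O(not quarantine_host → delete_shipment)) is O(not delete_shipment → quarantine_host), and O(not delete_shipment) is already established, so O(quarantine_host).
With premise 3, O(quarantine_host → break_seal), the K-axiom yields O(break_seal).
The contrapositive of premise 5 (O(withhold_schedule → not break_seal)) is O(break_seal → not withhold_schedule), and O(break_seal) is already established, so O(not withhold_schedule).
Premises 6, 7, 9, 10 do not contribute to this derivation.
Hence not withhold_schedule is obligatory.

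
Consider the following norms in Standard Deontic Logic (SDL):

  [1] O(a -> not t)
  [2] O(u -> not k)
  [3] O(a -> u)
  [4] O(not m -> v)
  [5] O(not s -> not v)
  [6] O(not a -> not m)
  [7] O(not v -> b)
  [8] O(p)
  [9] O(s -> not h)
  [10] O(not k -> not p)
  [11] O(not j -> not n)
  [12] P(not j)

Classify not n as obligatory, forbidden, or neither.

Neither

Premise 11 is O(not j -> not n), but O(not j) is not derivable from the premises (the permission P(not j) asserts only not O(j), not O(not j)), so it does not yield O(not n).
No premise or chain of K-axiom applications forces O(not n), and none forces O(n). So not n is neither obligatory nor forbidden under these norms.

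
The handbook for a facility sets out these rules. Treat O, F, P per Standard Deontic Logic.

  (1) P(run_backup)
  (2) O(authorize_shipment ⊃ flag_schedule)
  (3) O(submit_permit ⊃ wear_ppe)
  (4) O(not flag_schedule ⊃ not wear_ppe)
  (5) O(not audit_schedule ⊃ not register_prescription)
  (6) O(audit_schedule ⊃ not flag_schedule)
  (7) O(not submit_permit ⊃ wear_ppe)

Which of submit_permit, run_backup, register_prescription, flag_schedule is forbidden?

register_prescription

Premises 7 and 3 are O(not submit_permit ⊃ wear_ppe) and O(submit_permit ⊃ wear_ppe); every ideal world satisfies not submit_permit or submit_permit, so in either case wear_ppe holds — hence O(wear_ppe).
Premise 4, O(not flag_schedule ⊃ not wear_ppe), contraposes to O(wear_ppe ⊃ flag_schedule); with O(wear_ppe) we get O(flag_schedule).
Premise 6, O(audit_schedule ⊃ not flag_schedule), contraposes to O(flag_schedule ⊃ not audit_schedule); with O(flag_schedule) we get O(not audit_schedule).
With premise 5, O(not audit_schedule ⊃ not register_prescription), the K-axiom yields O(not register_prescription).
So O(not register_prescription) holds, i.e. register_prescription is forbidden. None of the other listed options is forbidden under the premises.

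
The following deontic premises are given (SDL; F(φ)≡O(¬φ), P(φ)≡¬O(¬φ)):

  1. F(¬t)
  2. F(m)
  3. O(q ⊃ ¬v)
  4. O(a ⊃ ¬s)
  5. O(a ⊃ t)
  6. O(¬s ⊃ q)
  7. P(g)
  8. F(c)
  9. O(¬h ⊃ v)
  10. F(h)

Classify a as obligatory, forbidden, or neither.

Forbidden

Premise 10 is F(h), i.e. O(¬h).
From O(¬h) and premise 9, O(¬h ⊃ v), we obtain O(v).
The contrapositive of premise 3 (O(q ⊃ ¬v)) is O(v ⊃ ¬q), and O(v) is already established, so O(¬q).
Premise 6 is O(¬s ⊃ q); contrapositively O(¬q ⊃ s). Since O(¬q) holds, K gives O(s).
Premise 4, O(a ⊃ ¬s), contraposes to O(s ⊃ ¬a); with O(s) we get O(¬a).
Premises 1, 2, 5, 7, 8 do not contribute to this derivation.
Thus O(¬a), which is F(a): a is forbidden.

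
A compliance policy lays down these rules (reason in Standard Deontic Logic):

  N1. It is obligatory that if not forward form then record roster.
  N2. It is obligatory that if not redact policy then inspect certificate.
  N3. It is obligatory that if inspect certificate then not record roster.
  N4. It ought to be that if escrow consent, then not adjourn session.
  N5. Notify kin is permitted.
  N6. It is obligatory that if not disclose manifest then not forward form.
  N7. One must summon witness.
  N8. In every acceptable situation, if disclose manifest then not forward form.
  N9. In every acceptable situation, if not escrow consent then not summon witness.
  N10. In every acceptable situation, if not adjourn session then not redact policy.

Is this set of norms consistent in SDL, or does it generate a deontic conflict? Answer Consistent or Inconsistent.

Inconsistent

Premises 6 and 8 are O(¬disclose_manifest → ¬forward_form) and O(disclose_manifest → ¬forward_form); every ideal world satisfies ¬disclose_manifest or disclose_manifest, so in either case ¬forward_form holds — hence O(¬forward_form).
From O(¬forward_form) and premise 1, O(¬forward_form → record_roster), we obtain O(record_roster).
The contrapositive of premise 3 (O(inspect_certificate → ¬record_roster)) is O(record_roster → ¬inspect_certificate), and O(record_roster) is already established, so O(¬inspect_certificate).
The contrapositive of premise 2 (O(¬redact_policy → inspect_certificate)) is O(¬inspect_certificate → redact_policy), and O(¬inspect_certificate) is already established, so O(redact_policy).
The contrapositive of premise 10 (O(¬adjourn_session → ¬redact_policy)) is O(redact_policy → adjourn_session), and O(redact_policy) is already established, so O(adjourn_session).
Premise 4, O(escrow_consent → ¬adjourn_session), contraposes to O(adjourn_session → ¬escrow_consent); with O(adjourn_session) we get O(¬escrow_consent).
With premise 9, O(¬escrow_consent → ¬summon_witness), the K-axiom yields O(¬summon_witness).
However, premise 7 gives O(summon_witness).
We now have both O(¬summon_witness) and O(summon_witness) — summon_witness is simultaneously obligatory and forbidden, violating the D-axiom.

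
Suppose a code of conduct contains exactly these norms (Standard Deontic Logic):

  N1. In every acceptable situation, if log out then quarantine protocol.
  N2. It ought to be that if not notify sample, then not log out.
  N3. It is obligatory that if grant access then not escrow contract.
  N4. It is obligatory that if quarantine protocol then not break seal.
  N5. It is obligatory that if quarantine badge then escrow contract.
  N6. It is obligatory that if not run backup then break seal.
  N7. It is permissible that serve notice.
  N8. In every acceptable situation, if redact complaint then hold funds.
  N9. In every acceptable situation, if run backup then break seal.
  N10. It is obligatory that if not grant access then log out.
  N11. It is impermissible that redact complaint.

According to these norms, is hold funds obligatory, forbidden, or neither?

Neither

Premise 8 is O(redact_complaint → hold_funds), but O(redact_complaint) is not derivable from the premises, so it does not yield O(hold_funds).
No premise or chain of K-axiom applications forces O(hold_funds), and none forces O(¬hold_funds). So hold_funds is neither obligatory nor forbidden under these norms.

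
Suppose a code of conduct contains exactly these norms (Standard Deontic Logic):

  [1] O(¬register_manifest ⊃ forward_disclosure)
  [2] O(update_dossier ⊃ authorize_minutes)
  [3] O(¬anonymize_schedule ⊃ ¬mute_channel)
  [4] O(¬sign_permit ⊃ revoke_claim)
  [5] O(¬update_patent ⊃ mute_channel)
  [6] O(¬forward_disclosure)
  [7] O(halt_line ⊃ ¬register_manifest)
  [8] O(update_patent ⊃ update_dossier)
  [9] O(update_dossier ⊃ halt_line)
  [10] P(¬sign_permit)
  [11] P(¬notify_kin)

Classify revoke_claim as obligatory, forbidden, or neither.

Premise 4 is O(¬sign_permit ⊃ revoke_claim), but O(¬sign_permit) is not derivable from the premises (the permission P(¬sign_permit) asserts only ¬O(sign_permit), not O(¬sign_permit)), so it does not yield O(revoke_claim).
No premise or chain of K-axiom applications forces O(revoke_claim), and none forces O(¬revoke_claim). So revoke_claim is neither obligatory nor forbidden under these norms.

Neither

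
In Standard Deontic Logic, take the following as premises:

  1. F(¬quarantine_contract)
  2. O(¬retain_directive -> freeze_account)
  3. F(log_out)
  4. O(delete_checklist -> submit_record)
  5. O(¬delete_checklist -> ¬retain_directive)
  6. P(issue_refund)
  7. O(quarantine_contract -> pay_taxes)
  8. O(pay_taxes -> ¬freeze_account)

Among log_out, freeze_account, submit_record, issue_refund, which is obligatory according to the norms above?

F(¬quarantine_contract) at premise 1 means O(quarantine_contract).
Premise 7 is O(quarantine_contract -> pay_taxes); since O(quarantine_contract), deontic closure gives O(pay_taxes).
From O(pay_taxes) and premise 8, O(pay_taxes -> ¬freeze_account), we obtain O(¬freeze_account).
Premise 2 is O(¬retain_directive -> freeze_account); contrapositively O(¬freeze_account -> retain_directive). Since O(¬freeze_account) holds, K gives O(retain_directive).
Premise 5 is O(¬delete_checklist -> ¬retain_directive); contrapositively O(retain_directive -> delete_checklist). Since O(retain_directive) holds, K gives O(delete_checklist).
Premise 4 is O(delete_checklist -> submit_record); since O(delete_checklist), deontic closure gives O(submit_record).
So O(submit_record) holds — submit_record is obligatory. None of the other listed options is made obligatory by any chain of premises.

submit_record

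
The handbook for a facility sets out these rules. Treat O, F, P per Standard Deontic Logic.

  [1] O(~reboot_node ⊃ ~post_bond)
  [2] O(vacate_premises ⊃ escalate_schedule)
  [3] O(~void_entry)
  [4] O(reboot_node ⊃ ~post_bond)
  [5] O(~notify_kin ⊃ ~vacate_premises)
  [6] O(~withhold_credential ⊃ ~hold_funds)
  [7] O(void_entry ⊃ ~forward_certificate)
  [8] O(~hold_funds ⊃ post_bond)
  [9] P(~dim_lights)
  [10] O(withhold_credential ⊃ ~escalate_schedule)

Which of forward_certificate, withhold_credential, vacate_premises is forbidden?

Premises 4 and 1 are O(reboot_node ⊃ ~post_bond) and O(~reboot_node ⊃ ~post_bond); every ideal world satisfies reboot_node or ~reboot_node, so in either case ~post_bond holds — hence O(~post_bond).
The contrapositive of premise 8 (O(~hold_funds ⊃ post_bond)) is O(~post_bond ⊃ hold_funds), and O(~post_bond) is already established, so O(hold_funds).
Premise 6, O(~withhold_credential ⊃ ~hold_funds), contraposes to O(hold_funds ⊃ withhold_credential); with O(hold_funds) we get O(withhold_credential).
With premise 10, O(withhold_credential ⊃ ~escalate_schedule), the K-axiom yields O(~escalate_schedule).
Premise 2, O(vacate_premises ⊃ escalate_schedule), contraposes to O(~escalate_schedule ⊃ ~vacate_premises); with O(~escalate_schedule) we get O(~vacate_premises).
So O(~vacate_premises) holds, i.e. vacate_premises is forbidden. None of the other listed options is forbidden under the premises.

vacate_premises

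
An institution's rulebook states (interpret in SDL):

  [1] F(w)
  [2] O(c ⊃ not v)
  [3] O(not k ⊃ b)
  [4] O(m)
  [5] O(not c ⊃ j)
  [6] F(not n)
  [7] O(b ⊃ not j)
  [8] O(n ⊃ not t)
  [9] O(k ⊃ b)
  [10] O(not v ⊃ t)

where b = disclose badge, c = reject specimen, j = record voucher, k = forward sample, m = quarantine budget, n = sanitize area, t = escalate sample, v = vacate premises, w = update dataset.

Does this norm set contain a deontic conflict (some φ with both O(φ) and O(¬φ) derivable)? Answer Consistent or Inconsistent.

Premises 3 and 9 are O(not k ⊃ b) and O(k ⊃ b); every ideal world satisfies not k or k, so in either case b holds — hence O(b).
Premise 7 is O(b ⊃ not j); since O(b), deontic closure gives O(not j).
The contrapositive of premise 5 (O(not c ⊃ j)) is O(not j ⊃ c), and O(not j) is already established, so O(c).
Premise 2 is O(c ⊃ not v); since O(c), deontic closure gives O(not v).
With premise 10, O(not v ⊃ t), the K-axiom yields O(t).
Premise 8, O(n ⊃ not t), contraposes to O(t ⊃ not n); with O(t) we get O(not n).
However, F(not n) at premise 6 amounts to O(n).
We now have both O(not n) and O(n) — n is simultaneously obligatory and forbidden, violating the D-axiom.

Inconsistent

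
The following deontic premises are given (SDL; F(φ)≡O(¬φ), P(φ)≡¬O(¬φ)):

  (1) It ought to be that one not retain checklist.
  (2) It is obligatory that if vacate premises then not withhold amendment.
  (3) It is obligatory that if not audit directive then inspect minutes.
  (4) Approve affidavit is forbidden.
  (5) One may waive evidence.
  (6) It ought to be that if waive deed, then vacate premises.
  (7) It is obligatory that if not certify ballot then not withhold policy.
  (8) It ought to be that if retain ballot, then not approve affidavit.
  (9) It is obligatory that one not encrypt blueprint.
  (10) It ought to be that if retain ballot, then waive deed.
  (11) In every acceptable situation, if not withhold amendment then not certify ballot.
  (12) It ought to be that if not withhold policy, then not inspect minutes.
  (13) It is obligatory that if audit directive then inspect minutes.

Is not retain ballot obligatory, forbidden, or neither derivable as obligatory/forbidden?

Obligatory

Premises 13 and 3 cover both cases: O(audit_directive → inspect_minutes) and O(¬audit_directive → inspect_minutes). Since audit_directive ∨ ¬audit_directive is a tautology, O(inspect_minutes) follows.
The contrapositive of premise 12 (O(¬withhold_policy → ¬inspect_minutes)) is O(inspect_minutes → withhold_policy), and O(inspect_minutes) is already established, so O(withhold_policy).
Premise 7, O(¬certify_ballot → ¬withhold_policy), contraposes to O(withhold_policy → certify_ballot); with O(withhold_policy) we get O(certify_ballot).
The contrapositive of premise 11 (O(¬withhold_amendment → ¬certify_ballot)) is O(certify_ballot → withhold_amendment), and O(certify_ballot) is already established, so O(withhold_amendment).
Premise 2 is O(vacate_premises → ¬withhold_amendment); contrapositively O(withhold_amendment → ¬vacate_premises). Since O(withhold_amendment) holds, K gives O(¬vacate_premises).
The contrapositive of premise 6 (O(waive_deed → vacate_premises)) is O(¬vacate_premises → ¬waive_deed), and O(¬vacate_premises) is already established, so O(¬waive_deed).
Premise 10, O(retain_ballot → waive_deed), contraposes to O(¬waive_deed → ¬retain_ballot); with O(¬waive_deed) we get O(¬retain_ballot).
Premises 1, 4, 5, 8, 9 do not contribute to this derivation.
Hence ¬retain_ballot is obligatory.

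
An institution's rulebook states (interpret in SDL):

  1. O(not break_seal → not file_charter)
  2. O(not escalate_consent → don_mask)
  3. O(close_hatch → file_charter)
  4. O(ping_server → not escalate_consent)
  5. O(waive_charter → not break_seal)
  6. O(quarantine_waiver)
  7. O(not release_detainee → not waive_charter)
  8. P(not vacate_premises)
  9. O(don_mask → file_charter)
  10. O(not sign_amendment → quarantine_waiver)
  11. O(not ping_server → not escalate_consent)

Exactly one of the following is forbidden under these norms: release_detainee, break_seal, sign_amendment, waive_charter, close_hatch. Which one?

waive_charter

Premises 11 and 4 cover both cases: O(not ping_server → not escalate_consent) and O(ping_server → not escalate_consent). Since not ping_server ∨ ping_server is a tautology, O(not escalate_consent) follows.
Premise 2 is O(not escalate_consent → don_mask); since O(not escalate_consent), deontic closure gives O(don_mask).
With premise 9, O(don_mask → file_charter), the K-axiom yields O(file_charter).
The contrapositive of premise 1 (O(not break_seal → not file_charter)) is O(file_charter → break_seal), and O(file_charter) is already established, so O(break_seal).
The contrapositive of premise 5 (O(waive_charter → not break_seal)) is O(break_seal → not waive_charter), and O(break_seal) is already established, so O(not waive_charter).
So O(not waive_charter) holds, i.e. waive_charter is forbidden. None of the other listed options is forbidden under the premises.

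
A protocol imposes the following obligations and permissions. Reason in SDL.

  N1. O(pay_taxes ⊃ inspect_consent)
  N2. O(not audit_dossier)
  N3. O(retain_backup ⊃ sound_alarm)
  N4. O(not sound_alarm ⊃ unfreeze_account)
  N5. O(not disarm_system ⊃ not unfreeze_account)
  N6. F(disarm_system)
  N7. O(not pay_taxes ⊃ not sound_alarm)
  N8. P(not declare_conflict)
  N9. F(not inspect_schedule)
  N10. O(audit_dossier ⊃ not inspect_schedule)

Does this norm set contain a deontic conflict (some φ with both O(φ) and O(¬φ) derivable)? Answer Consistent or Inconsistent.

Premise 10 is O(audit_dossier ⊃ not inspect_schedule), but O(audit_dossier) is not derivable from the premises, so it does not yield O(not inspect_schedule).
So O(not inspect_schedule) is not derivable, and the apparent clash with O(inspect_schedule) does not arise.
A world satisfying every obligation exists (e.g. audit_dossier=false, declare_conflict=false, disarm_system=false, inspect_consent=true, inspect_schedule=true, pay_taxes=true, retain_backup=false, sound_alarm=true, unfreeze_account=false); no atom is both obligatory and forbidden, so the set is consistent.

Consistent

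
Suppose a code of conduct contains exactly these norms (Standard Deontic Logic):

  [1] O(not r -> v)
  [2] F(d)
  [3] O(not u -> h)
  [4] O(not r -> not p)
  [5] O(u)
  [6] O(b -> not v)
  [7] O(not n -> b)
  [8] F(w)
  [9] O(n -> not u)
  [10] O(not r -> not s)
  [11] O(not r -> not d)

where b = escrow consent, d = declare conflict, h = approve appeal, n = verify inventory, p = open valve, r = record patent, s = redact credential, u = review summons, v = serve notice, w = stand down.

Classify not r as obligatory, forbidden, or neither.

From premise 5 we have O(u).
Premise 9 is O(n -> not u); contrapositively O(u -> not n). Since O(u) holds, K gives O(not n).
Applying K to premise 7 (O(not n -> b)) and O(not n) yields O(b).
Premise 6 is O(b -> not v); since O(b), deontic closure gives O(not v).
Premise 1 is O(not r -> v); contrapositively O(not v -> r). Since O(not v) holds, K gives O(r).
Premises 2, 3, 4, 8, 10, 11 do not contribute to this derivation.
Thus O(r), which is F(not r): not r is forbidden.

Forbidden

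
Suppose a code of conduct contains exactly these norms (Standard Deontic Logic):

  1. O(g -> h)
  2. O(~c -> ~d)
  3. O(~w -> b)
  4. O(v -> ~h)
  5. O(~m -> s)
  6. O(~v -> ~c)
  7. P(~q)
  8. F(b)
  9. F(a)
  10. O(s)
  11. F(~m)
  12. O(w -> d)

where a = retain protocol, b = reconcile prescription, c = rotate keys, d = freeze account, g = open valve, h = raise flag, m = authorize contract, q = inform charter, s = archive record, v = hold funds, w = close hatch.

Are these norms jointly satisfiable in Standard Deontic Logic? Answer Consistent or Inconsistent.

Premise 5 is O(~m -> s); even if O(s) held, inferring O(~m) would be affirming the consequent — invalid.
So O(~m) is not derivable, and the apparent clash with O(m) does not arise.
A world satisfying every obligation exists (e.g. a=false, b=false, c=true, d=true, g=false, h=false, m=true, q=false, s=true, v=true, w=true); no atom is both obligatory and forbidden, so the set is consistent.

Consistent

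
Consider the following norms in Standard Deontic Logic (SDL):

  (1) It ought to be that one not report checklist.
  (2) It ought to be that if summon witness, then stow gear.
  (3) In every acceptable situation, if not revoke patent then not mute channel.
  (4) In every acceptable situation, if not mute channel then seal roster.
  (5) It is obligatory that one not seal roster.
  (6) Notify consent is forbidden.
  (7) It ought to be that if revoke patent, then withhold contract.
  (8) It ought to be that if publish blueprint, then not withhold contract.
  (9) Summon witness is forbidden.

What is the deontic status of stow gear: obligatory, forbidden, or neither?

Premise 2 is O(summon_witness → stow_gear), but O(summon_witness) is not derivable from the premises, so it does not yield O(stow_gear).
No premise or chain of K-axiom applications forces O(stow_gear), and none forces O(¬stow_gear). So stow_gear is neither obligatory nor forbidden under these norms.

Neither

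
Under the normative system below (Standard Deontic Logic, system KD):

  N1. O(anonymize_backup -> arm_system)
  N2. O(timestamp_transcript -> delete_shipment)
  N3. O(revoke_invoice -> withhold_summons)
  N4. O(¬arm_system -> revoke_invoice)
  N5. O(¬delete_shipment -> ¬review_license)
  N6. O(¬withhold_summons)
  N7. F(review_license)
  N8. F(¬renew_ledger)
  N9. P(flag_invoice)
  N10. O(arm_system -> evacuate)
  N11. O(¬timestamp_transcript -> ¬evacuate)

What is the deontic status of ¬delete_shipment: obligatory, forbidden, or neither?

Forbidden

From premise 6 we have O(¬withhold_summons).
The contrapositive of premise 3 (O(revoke_invoice -> withhold_summons)) is O(¬withhold_summons -> ¬revoke_invoice), and O(¬withhold_summons) is already established, so O(¬revoke_invoice).
Premise 4 is O(¬arm_system -> revoke_invoice); contrapositively O(¬revoke_invoice -> arm_system). Since O(¬revoke_invoice) holds, K gives O(arm_system).
Premise 10 is O(arm_system -> evacuate); since O(arm_system), deontic closure gives O(evacuate).
Premise 11, O(¬timestamp_transcript -> ¬evacuate), contraposes to O(evacuate -> timestamp_transcript); with O(evacuate) we get O(timestamp_transcript).
Applying K to premise 2 (O(timestamp_transcript -> delete_shipment)) and O(timestamp_transcript) yields O(delete_shipment).
Premises 1, 5, 7, 8, 9 do not contribute to this derivation.
Thus O(delete_shipment), which is F(¬delete_shipment): ¬delete_shipment is forbidden.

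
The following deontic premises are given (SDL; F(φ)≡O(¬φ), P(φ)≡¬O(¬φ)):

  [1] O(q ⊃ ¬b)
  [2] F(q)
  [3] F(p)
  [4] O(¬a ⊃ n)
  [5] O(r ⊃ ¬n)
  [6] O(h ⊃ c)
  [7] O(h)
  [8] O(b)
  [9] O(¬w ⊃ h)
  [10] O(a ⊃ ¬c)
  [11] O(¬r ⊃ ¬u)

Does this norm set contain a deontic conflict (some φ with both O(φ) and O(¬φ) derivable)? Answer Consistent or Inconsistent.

Consistent

Premise 1 is O(q ⊃ ¬b), but O(q) is not derivable from the premises, so it does not yield O(¬b).
So O(¬b) is not derivable, and the apparent clash with O(b) does not arise.
A world satisfying every obligation exists (e.g. a=false, b=true, c=true, h=true, n=true, p=false, q=false, r=false, u=false, w=false); no atom is both obligatory and forbidden, so the set is consistent.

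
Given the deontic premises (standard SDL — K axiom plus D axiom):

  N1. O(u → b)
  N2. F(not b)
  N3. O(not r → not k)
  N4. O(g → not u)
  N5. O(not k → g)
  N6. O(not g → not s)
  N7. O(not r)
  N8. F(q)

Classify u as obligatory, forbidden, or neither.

Forbidden

Premise 7 gives O(not r).
With premise 3, O(not r → not k), the K-axiom yields O(not k).
Applying K to premise 5 (O(not k → g)) and O(not k) yields O(g).
From O(g) and premise 4, O(g → not u), we obtain O(not u).
Premises 1, 2, 6, 8 do not contribute to this derivation.
Thus O(not u), which is F(u): u is forbidden.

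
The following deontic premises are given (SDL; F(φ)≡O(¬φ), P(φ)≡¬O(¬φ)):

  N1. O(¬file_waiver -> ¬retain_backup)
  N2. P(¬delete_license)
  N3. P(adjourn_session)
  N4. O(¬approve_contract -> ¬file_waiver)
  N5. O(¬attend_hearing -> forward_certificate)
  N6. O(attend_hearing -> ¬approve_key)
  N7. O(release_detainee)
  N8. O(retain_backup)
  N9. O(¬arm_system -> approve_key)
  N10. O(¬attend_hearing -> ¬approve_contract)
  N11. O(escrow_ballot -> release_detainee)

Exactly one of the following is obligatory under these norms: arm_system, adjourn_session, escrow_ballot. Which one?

arm_system

Premise 8 states O(retain_backup) outright.
Premise 1 is O(¬file_waiver -> ¬retain_backup); contrapositively O(retain_backup -> file_waiver). Since O(retain_backup) holds, K gives O(file_waiver).
The contrapositive of premise 4 (O(¬approve_contract -> ¬file_waiver)) is O(file_waiver -> approve_contract), and O(file_waiver) is already established, so O(approve_contract).
Premise 10 is O(¬attend_hearing -> ¬approve_contract); contrapositively O(approve_contract -> attend_hearing). Since O(approve_contract) holds, K gives O(attend_hearing).
Applying K to premise 6 (O(attend_hearing -> ¬approve_key)) and O(attend_hearing) yields O(¬approve_key).
The contrapositive of premise 9 (O(¬arm_system -> approve_key)) is O(¬approve_key -> arm_system), and O(¬approve_key) is already established, so O(arm_system).
So O(arm_system) holds — arm_system is obligatory. None of the other listed options is made obligatory by any chain of premises.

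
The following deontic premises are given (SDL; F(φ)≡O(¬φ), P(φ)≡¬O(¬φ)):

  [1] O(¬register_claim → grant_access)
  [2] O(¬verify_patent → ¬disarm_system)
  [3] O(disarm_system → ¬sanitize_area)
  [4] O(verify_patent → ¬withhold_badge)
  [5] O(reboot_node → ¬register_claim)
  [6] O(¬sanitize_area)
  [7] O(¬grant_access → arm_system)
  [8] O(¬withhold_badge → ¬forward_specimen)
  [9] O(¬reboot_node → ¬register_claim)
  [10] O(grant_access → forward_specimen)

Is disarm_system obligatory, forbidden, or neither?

Forbidden

Premises 9 and 5 are O(¬reboot_node → ¬register_claim) and O(reboot_node → ¬register_claim); every ideal world satisfies ¬reboot_node or reboot_node, so in either case ¬register_claim holds — hence O(¬register_claim).
With premise 1, O(¬register_claim → grant_access), the K-axiom yields O(grant_access).
With premise 10, O(grant_access → forward_specimen), the K-axiom yields O(forward_specimen).
Premise 8, O(¬withhold_badge → ¬forward_specimen), contraposes to O(forward_specimen → withhold_badge); with O(forward_specimen) we get O(withhold_badge).
The contrapositive of premise 4 (O(verify_patent → ¬withhold_badge)) is O(withhold_badge → ¬verify_patent), and O(withhold_badge) is already established, so O(¬verify_patent).
Applying K to premise 2 (O(¬verify_patent → ¬disarm_system)) and O(¬verify_patent) yields O(¬disarm_system).
Premises 3, 6, 7 do not contribute to this derivation.
Thus O(¬disarm_system), which is F(disarm_system): disarm_system is forbidden.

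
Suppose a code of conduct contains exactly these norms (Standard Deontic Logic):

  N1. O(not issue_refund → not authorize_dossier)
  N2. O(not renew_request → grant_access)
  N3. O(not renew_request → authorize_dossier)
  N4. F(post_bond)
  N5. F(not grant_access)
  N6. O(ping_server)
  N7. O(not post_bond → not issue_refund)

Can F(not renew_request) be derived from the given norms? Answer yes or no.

Premise 4 is F(post_bond), i.e. O(not post_bond).
From O(not post_bond) and premise 7, O(not post_bond → not issue_refund), we obtain O(not issue_refund).
Applying K to premise 1 (O(not issue_refund → not authorize_dossier)) and O(not issue_refund) yields O(not authorize_dossier).
The contrapositive of premise 3 (O(not renew_request → authorize_dossier)) is O(not authorize_dossier → renew_request), and O(not authorize_dossier) is already established, so O(renew_request).
Premises 2, 5, 6 do not contribute to this derivation.
So O(renew_request) holds, i.e. F(not renew_request). The claim follows.

Yes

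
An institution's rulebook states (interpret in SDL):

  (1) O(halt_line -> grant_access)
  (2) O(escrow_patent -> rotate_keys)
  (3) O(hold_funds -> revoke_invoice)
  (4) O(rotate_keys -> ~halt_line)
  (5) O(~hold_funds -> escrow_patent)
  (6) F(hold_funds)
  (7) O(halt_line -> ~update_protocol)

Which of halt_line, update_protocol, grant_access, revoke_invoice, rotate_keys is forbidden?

Premise 6, F(hold_funds), is equivalent to O(~hold_funds).
From O(~hold_funds) and premise 5, O(~hold_funds -> escrow_patent), we obtain O(escrow_patent).
With premise 2, O(escrow_patent -> rotate_keys), the K-axiom yields O(rotate_keys).
Premise 4 is O(rotate_keys -> ~halt_line); since O(rotate_keys), deontic closure gives O(~halt_line).
So O(~halt_line) holds, i.e. halt_line is forbidden. None of the other listed options is forbidden under the premises.

halt_line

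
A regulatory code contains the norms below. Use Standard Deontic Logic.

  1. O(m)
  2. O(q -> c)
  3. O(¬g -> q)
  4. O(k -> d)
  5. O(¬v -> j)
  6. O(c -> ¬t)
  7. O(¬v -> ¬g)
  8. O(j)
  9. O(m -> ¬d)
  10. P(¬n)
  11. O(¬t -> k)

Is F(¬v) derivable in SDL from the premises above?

Yes

Premise 1 states O(m) outright.
With premise 9, O(m -> ¬d), the K-axiom yields O(¬d).
Premise 4, O(k -> d), contraposes to O(¬d -> ¬k); with O(¬d) we get O(¬k).
Premise 11 is O(¬t -> k); contrapositively O(¬k -> t). Since O(¬k) holds, K gives O(t).
Premise 6 is O(c -> ¬t); contrapositively O(t -> ¬c). Since O(t) holds, K gives O(¬c).
The contrapositive of premise 2 (O(q -> c)) is O(¬c -> ¬q), and O(¬c) is already established, so O(¬q).
Premise 3 is O(¬g -> q); contrapositively O(¬q -> g). Since O(¬q) holds, K gives O(g).
Premise 7 is O(¬v -> ¬g); contrapositively O(g -> v). Since O(g) holds, K gives O(v).
Premises 5, 8, 10 do not contribute to this derivation.
So O(v) holds, i.e. F(¬v). The claim follows.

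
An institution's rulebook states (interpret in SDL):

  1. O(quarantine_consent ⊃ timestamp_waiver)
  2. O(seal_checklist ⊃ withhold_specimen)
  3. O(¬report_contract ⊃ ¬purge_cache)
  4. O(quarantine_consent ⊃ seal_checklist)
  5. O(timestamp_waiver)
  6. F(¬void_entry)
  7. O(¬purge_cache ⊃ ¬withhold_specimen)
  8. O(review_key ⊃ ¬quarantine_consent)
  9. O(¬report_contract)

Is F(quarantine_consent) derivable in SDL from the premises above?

From premise 9 we have O(¬report_contract).
Applying K to premise 3 (O(¬report_contract ⊃ ¬purge_cache)) and O(¬report_contract) yields O(¬purge_cache).
With premise 7, O(¬purge_cache ⊃ ¬withhold_specimen), the K-axiom yields O(¬withhold_specimen).
Premise 2, O(seal_checklist ⊃ withhold_specimen), contraposes to O(¬withhold_specimen ⊃ ¬seal_checklist); with O(¬withhold_specimen) we get O(¬seal_checklist).
Premise 4 is O(quarantine_consent ⊃ seal_checklist); contrapositively O(¬seal_checklist ⊃ ¬quarantine_consent). Since O(¬seal_checklist) holds, K gives O(¬quarantine_consent).
Premises 1, 5, 6, 8 do not contribute to this derivation.
So O(¬quarantine_consent) holds, i.e. F(quarantine_consent). The claim follows.

Yes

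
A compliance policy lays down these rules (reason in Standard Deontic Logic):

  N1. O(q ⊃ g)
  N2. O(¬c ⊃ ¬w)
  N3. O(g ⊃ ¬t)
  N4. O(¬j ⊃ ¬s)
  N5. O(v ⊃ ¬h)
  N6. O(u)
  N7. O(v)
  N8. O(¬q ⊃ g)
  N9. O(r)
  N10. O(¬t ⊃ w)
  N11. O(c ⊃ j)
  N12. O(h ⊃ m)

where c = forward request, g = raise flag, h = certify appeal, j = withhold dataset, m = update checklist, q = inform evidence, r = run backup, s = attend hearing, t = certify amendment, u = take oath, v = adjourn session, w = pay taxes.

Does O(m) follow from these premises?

No

Premise 12 is O(h ⊃ m), but O(h) is not derivable from the premises, so it does not yield O(m).
No other premise forces O(m). An ideal world satisfying every premise can still have m false, so O(m) is not derivable.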